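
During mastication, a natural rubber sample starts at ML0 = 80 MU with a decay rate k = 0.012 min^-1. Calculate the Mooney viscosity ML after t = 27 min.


ML = ML0 * exp(-k * t)
ML = 80 * exp(-0.012 * 27)
ML = 80 * 0.7233
ML = 57.86 MU

57.86 MU


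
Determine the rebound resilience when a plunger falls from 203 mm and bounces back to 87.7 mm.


Resilience = h_rebound / h_drop * 100
= 87.7 / 203 * 100
= 43.2%

43.2%


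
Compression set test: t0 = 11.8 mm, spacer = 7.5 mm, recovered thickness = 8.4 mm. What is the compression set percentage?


CS = (t0 - recovered) / (t0 - ts) * 100
= (11.8 - 8.4) / (11.8 - 7.5) * 100
= 3.4 / 4.3 * 100
= 79.1%

79.1%


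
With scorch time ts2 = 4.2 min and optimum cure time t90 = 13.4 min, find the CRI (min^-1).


CRI = 100 / (t90 - ts2)
= 100 / (13.4 - 4.2)
= 100 / 9.2
= 10.87 min^-1

10.87 min^-1


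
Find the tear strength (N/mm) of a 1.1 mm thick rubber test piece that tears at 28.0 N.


Tear strength = force / thickness
= 28.0 / 1.1
= 25.45 N/mm

25.45 N/mm


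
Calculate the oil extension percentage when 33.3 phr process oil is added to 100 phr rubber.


Oil % = oil / (100 + oil) * 100
= 33.3 / (100 + 33.3) * 100
= 33.3 / 133.3 * 100
= 24.98%

24.98%


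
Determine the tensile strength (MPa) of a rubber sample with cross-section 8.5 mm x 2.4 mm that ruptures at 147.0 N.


Area = width * thickness = 8.5 * 2.4 = 20.4 mm^2
TS = force / area = 147.0 / 20.4 = 7.21 MPa

7.21 MPa


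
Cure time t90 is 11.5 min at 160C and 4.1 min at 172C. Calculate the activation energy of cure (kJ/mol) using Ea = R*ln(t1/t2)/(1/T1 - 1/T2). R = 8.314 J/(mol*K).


T1 = 433.15 K, T2 = 445.15 K
1/T1 - 1/T2 = 6.2235e-05
ln(t1/t2) = ln(11.5/4.1) = 1.0314
Ea = 8.314 * 1.0314 / 6.2235e-05 = 137779.2386 J/mol
Ea = 137.78 kJ/mol

137.78 kJ/mol


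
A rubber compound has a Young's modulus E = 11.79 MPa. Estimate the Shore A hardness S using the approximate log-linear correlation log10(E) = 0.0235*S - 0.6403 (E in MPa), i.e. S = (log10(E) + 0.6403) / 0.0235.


log10(E) = 0.0235*S - 0.6403  =>  S = (log10(E) + 0.6403) / 0.0235
log10(11.79) = 1.071514
S = (1.071514 + 0.6403) / 0.0235 = 1.711814 / 0.0235
S = 72.8

Shore A = 72.8


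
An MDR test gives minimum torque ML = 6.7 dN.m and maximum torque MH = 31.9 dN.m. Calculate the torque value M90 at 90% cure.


M90 = ML + 0.9 * (MH - ML)
M90 = 6.7 + 0.9 * (31.9 - 6.7)
M90 = 6.7 + 0.9 * 25.2
M90 = 29.38 dN.m

29.38 dN.m


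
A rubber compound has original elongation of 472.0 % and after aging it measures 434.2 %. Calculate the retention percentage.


Retention = aged / original * 100
= 434.2 / 472.0 * 100
= 92.0%

92.0%


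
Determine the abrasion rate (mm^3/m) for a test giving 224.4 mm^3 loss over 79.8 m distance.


Rate = volume_loss / distance
= 224.4 / 79.8
= 2.812 mm^3/m

2.812 mm^3/m


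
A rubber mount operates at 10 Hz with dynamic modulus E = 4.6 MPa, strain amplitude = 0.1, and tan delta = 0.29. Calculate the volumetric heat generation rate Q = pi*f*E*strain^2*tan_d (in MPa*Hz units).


Q = pi * f * E * strain^2 * tan_d
= pi * 10 * 4.6 * 0.1^2 * 0.29
= pi * 10 * 4.6 * 0.0100 * 0.29
= 0.4191

Q = 0.4191


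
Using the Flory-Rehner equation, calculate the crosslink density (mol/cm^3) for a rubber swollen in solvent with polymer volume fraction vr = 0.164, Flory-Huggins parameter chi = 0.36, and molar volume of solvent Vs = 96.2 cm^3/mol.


ln(1 - vr) = ln(1 - 0.164) = -0.1791
Numerator = -((-0.1791) + 0.164 + 0.36 * 0.164^2) = 0.0054
Denominator = 96.2 * (0.164^(1/3) - 0.164/2) = 44.7686
nu = 0.0054 / 44.7686 = 1.2161e-04 mol/cm^3

1.2161e-04 mol/cm^3


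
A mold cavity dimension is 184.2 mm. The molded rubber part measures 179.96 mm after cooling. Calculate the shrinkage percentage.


Shrinkage = (mold - part) / mold * 100
= (184.2 - 179.96) / 184.2 * 100
= 4.24 / 184.2 * 100
= 2.3%

2.3%


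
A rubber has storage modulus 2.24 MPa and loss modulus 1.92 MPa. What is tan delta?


tan delta = E'' / E'
= 1.92 / 2.24
= 0.8571

tan delta = 0.8571


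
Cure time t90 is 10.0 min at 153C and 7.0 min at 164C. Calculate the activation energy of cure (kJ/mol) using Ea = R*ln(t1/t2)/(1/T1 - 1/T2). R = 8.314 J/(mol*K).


T1 = 426.15 K, T2 = 437.15 K
1/T1 - 1/T2 = 5.9047e-05
ln(t1/t2) = ln(10.0/7.0) = 0.3567
Ea = 8.314 * 0.3567 / 5.9047e-05 = 50220.7174 J/mol
Ea = 50.22 kJ/mol

50.22 kJ/mol


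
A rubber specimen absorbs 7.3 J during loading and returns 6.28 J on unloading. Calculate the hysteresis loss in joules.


Hysteresis loss = loading - unloading
= 7.3 - 6.28
= 1.02 J

1.02 J


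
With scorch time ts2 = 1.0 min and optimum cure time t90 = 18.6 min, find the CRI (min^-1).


CRI = 100 / (t90 - ts2)
= 100 / (18.6 - 1.0)
= 100 / 17.6
= 5.68 min^-1

5.68 min^-1


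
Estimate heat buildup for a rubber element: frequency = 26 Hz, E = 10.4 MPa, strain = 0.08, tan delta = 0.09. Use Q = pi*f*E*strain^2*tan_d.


Q = pi * f * E * strain^2 * tan_d
= pi * 26 * 10.4 * 0.08^2 * 0.09
= pi * 26 * 10.4 * 0.0064 * 0.09
= 0.4893

Q = 0.4893


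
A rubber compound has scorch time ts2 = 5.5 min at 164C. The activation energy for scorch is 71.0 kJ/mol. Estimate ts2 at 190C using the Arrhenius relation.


Convert temperatures: T1 = 164 + 273.15 = 437.15 K, T2 = 190 + 273.15 = 463.15 K
ts2_new = 5.5 * exp(71000 / 8.314 * (1/463.15 - 1/437.15))
1/T2 - 1/T1 = -1.2842e-04
ts2_new = 1.84 min

1.84 min


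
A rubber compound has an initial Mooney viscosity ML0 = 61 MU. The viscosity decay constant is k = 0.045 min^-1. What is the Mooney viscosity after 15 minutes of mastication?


ML = ML0 * exp(-k * t)
ML = 61 * exp(-0.045 * 15)
ML = 61 * 0.5092
ML = 31.06 MU

31.06 MU


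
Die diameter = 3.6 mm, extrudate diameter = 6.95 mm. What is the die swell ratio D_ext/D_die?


Die swell ratio = D_extrudate / D_die
= 6.95 / 3.6
= 1.931

Die swell = 1.931


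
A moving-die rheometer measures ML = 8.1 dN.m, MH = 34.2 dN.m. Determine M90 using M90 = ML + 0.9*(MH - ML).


M90 = ML + 0.9 * (MH - ML)
M90 = 8.1 + 0.9 * (34.2 - 8.1)
M90 = 8.1 + 0.9 * 26.1
M90 = 31.59 dN.m

31.59 dN.m


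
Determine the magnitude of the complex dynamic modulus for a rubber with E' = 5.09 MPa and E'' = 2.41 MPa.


|E*| = sqrt(E'^2 + E''^2)
= sqrt(5.09^2 + 2.41^2)
= sqrt(25.9081 + 5.8081)
= 5.632 MPa

5.632 MPa


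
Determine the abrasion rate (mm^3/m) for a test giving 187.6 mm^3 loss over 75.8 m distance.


Rate = volume_loss / distance
= 187.6 / 75.8
= 2.475 mm^3/m

2.475 mm^3/m


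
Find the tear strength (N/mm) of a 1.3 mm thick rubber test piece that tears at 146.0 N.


Tear strength = force / thickness
= 146.0 / 1.3
= 112.31 N/mm

112.31 N/mm


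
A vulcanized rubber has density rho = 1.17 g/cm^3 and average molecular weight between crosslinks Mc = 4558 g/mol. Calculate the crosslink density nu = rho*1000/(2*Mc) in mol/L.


nu = rho * 1000 / (2 * Mc)
nu = 1.17 * 1000 / (2 * 4558)
nu = 1170.0 / 9116
nu = 0.1283 mol/L

0.1283 mol/L


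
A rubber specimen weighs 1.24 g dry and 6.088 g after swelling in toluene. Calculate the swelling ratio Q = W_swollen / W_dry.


Q = W_swollen / W_dry
Q = 6.088 / 1.24
Q = 4.91

Q = 4.91


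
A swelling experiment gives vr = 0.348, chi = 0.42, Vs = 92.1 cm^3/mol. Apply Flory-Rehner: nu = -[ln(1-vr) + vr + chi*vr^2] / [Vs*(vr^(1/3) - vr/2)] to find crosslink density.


ln(1 - vr) = ln(1 - 0.348) = -0.4277
Numerator = -((-0.4277) + 0.348 + 0.42 * 0.348^2) = 0.0288
Denominator = 92.1 * (0.348^(1/3) - 0.348/2) = 48.7564
nu = 0.0288 / 48.7564 = 5.9166e-04 mol/cm^3

5.9166e-04 mol/cm^3


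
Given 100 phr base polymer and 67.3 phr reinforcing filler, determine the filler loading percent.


Filler % = filler / (rubber + filler) * 100
= 67.3 / (100 + 67.3) * 100
= 67.3 / 167.3 * 100
= 40.23%

40.23%


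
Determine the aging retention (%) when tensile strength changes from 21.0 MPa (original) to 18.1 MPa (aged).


Retention = aged / original * 100
= 18.1 / 21.0 * 100
= 86.2%

86.2%


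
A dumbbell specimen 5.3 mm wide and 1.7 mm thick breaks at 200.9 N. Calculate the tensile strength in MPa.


Area = width * thickness = 5.3 * 1.7 = 9.01 mm^2
TS = force / area = 200.9 / 9.01 = 22.3 MPa

22.3 MPa


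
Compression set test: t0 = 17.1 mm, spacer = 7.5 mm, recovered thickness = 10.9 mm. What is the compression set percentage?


CS = (t0 - recovered) / (t0 - ts) * 100
= (17.1 - 10.9) / (17.1 - 7.5) * 100
= 6.2 / 9.6 * 100
= 64.6%

64.6%


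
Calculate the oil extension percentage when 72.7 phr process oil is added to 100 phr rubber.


Oil % = oil / (100 + oil) * 100
= 72.7 / (100 + 72.7) * 100
= 72.7 / 172.7 * 100
= 42.1%

42.1%


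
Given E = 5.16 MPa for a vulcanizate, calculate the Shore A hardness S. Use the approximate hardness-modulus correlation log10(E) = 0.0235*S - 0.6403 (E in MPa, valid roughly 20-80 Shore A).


log10(E) = 0.0235*S - 0.6403  =>  S = (log10(E) + 0.6403) / 0.0235
log10(5.16) = 0.712650
S = (0.712650 + 0.6403) / 0.0235 = 1.352950 / 0.0235
S = 57.6

Shore A = 57.6


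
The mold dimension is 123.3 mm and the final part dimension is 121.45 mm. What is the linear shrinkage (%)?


Shrinkage = (mold - part) / mold * 100
= (123.3 - 121.45) / 123.3 * 100
= 1.85 / 123.3 * 100
= 1.5%

1.5%


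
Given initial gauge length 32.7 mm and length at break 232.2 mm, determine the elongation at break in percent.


Elongation = (Lf - L0) / L0 * 100
= (232.2 - 32.7) / 32.7 * 100
= 199.5 / 32.7 * 100
= 610.1%

610.1%


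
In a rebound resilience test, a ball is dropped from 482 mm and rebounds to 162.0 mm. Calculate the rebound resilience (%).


Resilience = h_rebound / h_drop * 100
= 162.0 / 482 * 100
= 33.6%

33.6%


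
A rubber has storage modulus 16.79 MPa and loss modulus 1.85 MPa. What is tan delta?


tan delta = E'' / E'
= 1.85 / 16.79
= 0.1102

tan delta = 0.1102


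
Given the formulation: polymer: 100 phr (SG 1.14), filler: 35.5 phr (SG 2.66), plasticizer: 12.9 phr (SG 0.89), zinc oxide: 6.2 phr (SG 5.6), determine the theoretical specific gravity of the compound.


Sum of weights = 154.6
Volume contributions:
  polymer: 100/1.14 = 87.7193
  filler: 35.5/2.66 = 13.3459
  plasticizer: 12.9/0.89 = 14.4944
  zinc oxide: 6.2/5.6 = 1.1071
Sum of volumes = 116.6667
SG = 154.6 / 116.6667 = 1.325

SG = 1.325


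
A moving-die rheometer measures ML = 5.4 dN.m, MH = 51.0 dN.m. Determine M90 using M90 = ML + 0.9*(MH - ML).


M90 = ML + 0.9 * (MH - ML)
M90 = 5.4 + 0.9 * (51.0 - 5.4)
M90 = 5.4 + 0.9 * 45.6
M90 = 46.44 dN.m

46.44 dN.m


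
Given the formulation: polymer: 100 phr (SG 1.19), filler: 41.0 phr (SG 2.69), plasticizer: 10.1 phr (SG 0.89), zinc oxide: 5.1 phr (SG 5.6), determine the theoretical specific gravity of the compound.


Sum of weights = 156.2
Volume contributions:
  polymer: 100/1.19 = 84.0336
  filler: 41.0/2.69 = 15.2416
  plasticizer: 10.1/0.89 = 11.3483
  zinc oxide: 5.1/5.6 = 0.9107
Sum of volumes = 111.5343
SG = 156.2 / 111.5343 = 1.4

SG = 1.4


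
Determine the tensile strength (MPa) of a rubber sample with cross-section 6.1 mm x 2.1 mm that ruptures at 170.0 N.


Area = width * thickness = 6.1 * 2.1 = 12.81 mm^2
TS = force / area = 170.0 / 12.81 = 13.27 MPa

13.27 MPa


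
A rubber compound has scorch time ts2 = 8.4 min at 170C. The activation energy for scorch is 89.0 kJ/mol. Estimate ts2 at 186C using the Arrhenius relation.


Convert temperatures: T1 = 170 + 273.15 = 443.15 K, T2 = 186 + 273.15 = 459.15 K
ts2_new = 8.4 * exp(89000 / 8.314 * (1/459.15 - 1/443.15))
1/T2 - 1/T1 = -7.8635e-05
ts2_new = 3.62 min

3.62 min


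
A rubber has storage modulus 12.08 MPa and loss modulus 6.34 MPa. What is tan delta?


tan delta = E'' / E'
= 6.34 / 12.08
= 0.5248

tan delta = 0.5248


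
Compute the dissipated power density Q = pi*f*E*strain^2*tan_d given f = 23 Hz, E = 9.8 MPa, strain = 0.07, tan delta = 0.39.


Q = pi * f * E * strain^2 * tan_d
= pi * 23 * 9.8 * 0.07^2 * 0.39
= pi * 23 * 9.8 * 0.0049 * 0.39
= 1.3532

Q = 1.3532


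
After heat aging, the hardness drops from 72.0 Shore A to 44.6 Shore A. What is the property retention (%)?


Retention = aged / original * 100
= 44.6 / 72.0 * 100
= 61.9%

61.9%


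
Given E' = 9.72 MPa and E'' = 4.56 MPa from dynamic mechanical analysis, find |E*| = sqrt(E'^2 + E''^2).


|E*| = sqrt(E'^2 + E''^2)
= sqrt(9.72^2 + 4.56^2)
= sqrt(94.4784 + 20.7936)
= 10.736 MPa

10.736 MPa


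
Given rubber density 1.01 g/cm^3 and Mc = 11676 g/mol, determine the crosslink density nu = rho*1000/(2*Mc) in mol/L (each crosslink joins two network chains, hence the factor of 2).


nu = rho * 1000 / (2 * Mc)
nu = 1.01 * 1000 / (2 * 11676)
nu = 1010.0 / 23352
nu = 0.0433 mol/L

0.0433 mol/L


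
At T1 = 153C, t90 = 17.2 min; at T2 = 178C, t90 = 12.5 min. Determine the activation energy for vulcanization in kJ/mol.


T1 = 426.15 K, T2 = 451.15 K
1/T1 - 1/T2 = 1.3003e-04
ln(t1/t2) = ln(17.2/12.5) = 0.3192
Ea = 8.314 * 0.3192 / 1.3003e-04 = 20407.5159 J/mol
Ea = 20.41 kJ/mol

20.41 kJ/mol


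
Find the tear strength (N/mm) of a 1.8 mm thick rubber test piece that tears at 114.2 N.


Tear strength = force / thickness
= 114.2 / 1.8
= 63.44 N/mm

63.44 N/mm


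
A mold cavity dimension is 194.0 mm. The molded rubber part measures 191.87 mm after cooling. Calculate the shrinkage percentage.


Shrinkage = (mold - part) / mold * 100
= (194.0 - 191.87) / 194.0 * 100
= 2.13 / 194.0 * 100
= 1.1%

1.1%


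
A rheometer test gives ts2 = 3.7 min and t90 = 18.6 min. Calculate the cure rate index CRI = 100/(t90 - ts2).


CRI = 100 / (t90 - ts2)
= 100 / (18.6 - 3.7)
= 100 / 14.9
= 6.71 min^-1

6.71 min^-1


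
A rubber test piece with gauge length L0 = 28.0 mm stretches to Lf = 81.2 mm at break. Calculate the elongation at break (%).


Elongation = (Lf - L0) / L0 * 100
= (81.2 - 28.0) / 28.0 * 100
= 53.2 / 28.0 * 100
= 190.0%

190.0%


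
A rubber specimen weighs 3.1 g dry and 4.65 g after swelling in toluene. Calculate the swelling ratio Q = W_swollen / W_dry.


Q = W_swollen / W_dry
Q = 4.65 / 3.1
Q = 1.5

Q = 1.5


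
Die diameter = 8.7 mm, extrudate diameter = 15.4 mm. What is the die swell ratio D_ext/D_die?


Die swell ratio = D_extrudate / D_die
= 15.4 / 8.7
= 1.77

Die swell = 1.77


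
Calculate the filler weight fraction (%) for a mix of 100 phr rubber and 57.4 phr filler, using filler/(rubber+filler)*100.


Filler % = filler / (rubber + filler) * 100
= 57.4 / (100 + 57.4) * 100
= 57.4 / 157.4 * 100
= 36.47%

36.47%


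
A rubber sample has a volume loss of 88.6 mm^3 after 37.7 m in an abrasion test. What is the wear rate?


Rate = volume_loss / distance
= 88.6 / 37.7
= 2.35 mm^3/m

2.35 mm^3/m


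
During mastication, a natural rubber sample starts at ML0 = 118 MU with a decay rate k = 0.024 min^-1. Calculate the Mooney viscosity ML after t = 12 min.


ML = ML0 * exp(-k * t)
ML = 118 * exp(-0.024 * 12)
ML = 118 * 0.7498
ML = 88.47 MU

88.47 MU


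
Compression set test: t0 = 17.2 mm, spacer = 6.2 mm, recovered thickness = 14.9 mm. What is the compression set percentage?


CS = (t0 - recovered) / (t0 - ts) * 100
= (17.2 - 14.9) / (17.2 - 6.2) * 100
= 2.3 / 11.0 * 100
= 20.9%

20.9%


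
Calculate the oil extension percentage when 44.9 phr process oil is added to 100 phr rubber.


Oil % = oil / (100 + oil) * 100
= 44.9 / (100 + 44.9) * 100
= 44.9 / 144.9 * 100
= 30.99%

30.99%


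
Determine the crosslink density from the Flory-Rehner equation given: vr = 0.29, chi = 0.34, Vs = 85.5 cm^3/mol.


ln(1 - vr) = ln(1 - 0.29) = -0.3425
Numerator = -((-0.3425) + 0.29 + 0.34 * 0.29^2) = 0.0239
Denominator = 85.5 * (0.29^(1/3) - 0.29/2) = 44.1959
nu = 0.0239 / 44.1959 = 5.4069e-04 mol/cm^3

5.4069e-04 mol/cm^3


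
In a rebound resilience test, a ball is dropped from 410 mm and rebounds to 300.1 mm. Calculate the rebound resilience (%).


Resilience = h_rebound / h_drop * 100
= 300.1 / 410 * 100
= 73.2%

73.2%


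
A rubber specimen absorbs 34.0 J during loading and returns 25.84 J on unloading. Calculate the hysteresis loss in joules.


Hysteresis loss = loading - unloading
= 34.0 - 25.84
= 8.16 J

8.16 J


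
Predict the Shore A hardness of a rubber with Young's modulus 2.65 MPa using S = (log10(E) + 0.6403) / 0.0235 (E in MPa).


log10(E) = 0.0235*S - 0.6403  =>  S = (log10(E) + 0.6403) / 0.0235
log10(2.65) = 0.423246
S = (0.423246 + 0.6403) / 0.0235 = 1.063546 / 0.0235
S = 45.3

Shore A = 45.3


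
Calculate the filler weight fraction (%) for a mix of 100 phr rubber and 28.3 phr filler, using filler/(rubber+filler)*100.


Filler % = filler / (rubber + filler) * 100
= 28.3 / (100 + 28.3) * 100
= 28.3 / 128.3 * 100
= 22.06%

22.06%


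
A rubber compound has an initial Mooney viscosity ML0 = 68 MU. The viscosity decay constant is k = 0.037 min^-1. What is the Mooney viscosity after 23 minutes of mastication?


ML = ML0 * exp(-k * t)
ML = 68 * exp(-0.037 * 23)
ML = 68 * 0.4270
ML = 29.04 MU

29.04 MU


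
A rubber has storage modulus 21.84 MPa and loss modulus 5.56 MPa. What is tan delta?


tan delta = E'' / E'
= 5.56 / 21.84
= 0.2546

tan delta = 0.2546


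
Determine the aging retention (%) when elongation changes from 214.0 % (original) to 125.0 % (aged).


Retention = aged / original * 100
= 125.0 / 214.0 * 100
= 58.4%

58.4%


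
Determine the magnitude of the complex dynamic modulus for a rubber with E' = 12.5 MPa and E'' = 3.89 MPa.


|E*| = sqrt(E'^2 + E''^2)
= sqrt(12.5^2 + 3.89^2)
= sqrt(156.2500 + 15.1321)
= 13.091 MPa

13.091 MPa


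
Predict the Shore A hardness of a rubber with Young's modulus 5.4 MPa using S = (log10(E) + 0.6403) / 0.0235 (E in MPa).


log10(E) = 0.0235*S - 0.6403  =>  S = (log10(E) + 0.6403) / 0.0235
log10(5.4) = 0.732394
S = (0.732394 + 0.6403) / 0.0235 = 1.372694 / 0.0235
S = 58.4

Shore A = 58.4


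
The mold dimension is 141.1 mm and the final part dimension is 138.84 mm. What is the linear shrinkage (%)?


Shrinkage = (mold - part) / mold * 100
= (141.1 - 138.84) / 141.1 * 100
= 2.26 / 141.1 * 100
= 1.6%

1.6%


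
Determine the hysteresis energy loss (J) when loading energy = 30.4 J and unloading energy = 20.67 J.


Hysteresis loss = loading - unloading
= 30.4 - 20.67
= 9.73 J

9.73 J


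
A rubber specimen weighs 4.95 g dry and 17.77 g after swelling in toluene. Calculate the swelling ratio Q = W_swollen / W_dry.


Q = W_swollen / W_dry
Q = 17.77 / 4.95
Q = 3.59

Q = 3.59


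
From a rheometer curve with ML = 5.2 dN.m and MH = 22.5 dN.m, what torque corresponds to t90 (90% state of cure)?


M90 = ML + 0.9 * (MH - ML)
M90 = 5.2 + 0.9 * (22.5 - 5.2)
M90 = 5.2 + 0.9 * 17.3
M90 = 20.77 dN.m

20.77 dN.m


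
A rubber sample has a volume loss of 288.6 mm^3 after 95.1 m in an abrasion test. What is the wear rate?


Rate = volume_loss / distance
= 288.6 / 95.1
= 3.035 mm^3/m

3.035 mm^3/m


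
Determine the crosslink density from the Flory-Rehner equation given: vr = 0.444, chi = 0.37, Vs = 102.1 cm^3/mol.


ln(1 - vr) = ln(1 - 0.444) = -0.5870
Numerator = -((-0.5870) + 0.444 + 0.37 * 0.444^2) = 0.0700
Denominator = 102.1 * (0.444^(1/3) - 0.444/2) = 55.2247
nu = 0.0700 / 55.2247 = 0.0013 mol/cm^3

0.0013 mol/cm^3


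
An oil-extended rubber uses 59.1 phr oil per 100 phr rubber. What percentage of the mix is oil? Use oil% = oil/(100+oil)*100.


Oil % = oil / (100 + oil) * 100
= 59.1 / (100 + 59.1) * 100
= 59.1 / 159.1 * 100
= 37.15%

37.15%


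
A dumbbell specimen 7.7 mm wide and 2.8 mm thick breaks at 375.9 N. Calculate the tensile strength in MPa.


Area = width * thickness = 7.7 * 2.8 = 21.56 mm^2
TS = force / area = 375.9 / 21.56 = 17.44 MPa

17.44 MPa


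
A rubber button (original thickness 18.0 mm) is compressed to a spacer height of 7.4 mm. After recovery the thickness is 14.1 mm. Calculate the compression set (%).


CS = (t0 - recovered) / (t0 - ts) * 100
= (18.0 - 14.1) / (18.0 - 7.4) * 100
= 3.9 / 10.6 * 100
= 36.8%

36.8%


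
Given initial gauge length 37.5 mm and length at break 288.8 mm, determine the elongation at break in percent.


Elongation = (Lf - L0) / L0 * 100
= (288.8 - 37.5) / 37.5 * 100
= 251.3 / 37.5 * 100
= 670.1%

670.1%


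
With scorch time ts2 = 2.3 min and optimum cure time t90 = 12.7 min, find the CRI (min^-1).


CRI = 100 / (t90 - ts2)
= 100 / (12.7 - 2.3)
= 100 / 10.4
= 9.62 min^-1

9.62 min^-1


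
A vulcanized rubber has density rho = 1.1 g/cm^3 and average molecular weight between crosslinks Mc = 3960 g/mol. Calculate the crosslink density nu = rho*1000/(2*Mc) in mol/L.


nu = rho * 1000 / (2 * Mc)
nu = 1.1 * 1000 / (2 * 3960)
nu = 1100.0 / 7920
nu = 0.1389 mol/L

0.1389 mol/L


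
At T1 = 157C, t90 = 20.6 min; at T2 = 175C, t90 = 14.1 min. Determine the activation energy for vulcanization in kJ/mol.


T1 = 430.15 K, T2 = 448.15 K
1/T1 - 1/T2 = 9.3375e-05
ln(t1/t2) = ln(20.6/14.1) = 0.3791
Ea = 8.314 * 0.3791 / 9.3375e-05 = 33756.1786 J/mol
Ea = 33.76 kJ/mol

33.76 kJ/mol


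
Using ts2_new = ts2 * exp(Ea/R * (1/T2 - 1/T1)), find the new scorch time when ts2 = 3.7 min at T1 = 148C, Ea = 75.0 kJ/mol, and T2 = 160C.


Convert temperatures: T1 = 148 + 273.15 = 421.15 K, T2 = 160 + 273.15 = 433.15 K
ts2_new = 3.7 * exp(75000 / 8.314 * (1/433.15 - 1/421.15))
1/T2 - 1/T1 = -6.5782e-05
ts2_new = 2.04 min

2.04 min


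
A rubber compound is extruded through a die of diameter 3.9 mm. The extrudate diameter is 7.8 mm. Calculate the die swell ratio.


Die swell ratio = D_extrudate / D_die
= 7.8 / 3.9
= 2.0

Die swell = 2.0


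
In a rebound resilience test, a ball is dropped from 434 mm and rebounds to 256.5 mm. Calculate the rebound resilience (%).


Resilience = h_rebound / h_drop * 100
= 256.5 / 434 * 100
= 59.1%

59.1%


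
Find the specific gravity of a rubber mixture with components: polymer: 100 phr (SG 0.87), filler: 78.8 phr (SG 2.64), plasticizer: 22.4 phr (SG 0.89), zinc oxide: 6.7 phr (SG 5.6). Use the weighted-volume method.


Sum of weights = 207.9
Volume contributions:
  polymer: 100/0.87 = 114.9425
  filler: 78.8/2.64 = 29.8485
  plasticizer: 22.4/0.89 = 25.1685
  zinc oxide: 6.7/5.6 = 1.1964
Sum of volumes = 171.1560
SG = 207.9 / 171.1560 = 1.215

SG = 1.215


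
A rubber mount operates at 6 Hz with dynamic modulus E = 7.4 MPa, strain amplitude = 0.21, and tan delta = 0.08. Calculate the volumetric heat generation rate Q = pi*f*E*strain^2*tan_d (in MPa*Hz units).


Q = pi * f * E * strain^2 * tan_d
= pi * 6 * 7.4 * 0.21^2 * 0.08
= pi * 6 * 7.4 * 0.0441 * 0.08
= 0.4921

Q = 0.4921


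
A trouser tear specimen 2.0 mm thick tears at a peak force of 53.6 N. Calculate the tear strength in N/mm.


Tear strength = force / thickness
= 53.6 / 2.0
= 26.8 N/mm

26.8 N/mm


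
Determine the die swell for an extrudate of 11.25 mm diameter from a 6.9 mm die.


Die swell ratio = D_extrudate / D_die
= 11.25 / 6.9
= 1.63

Die swell = 1.63


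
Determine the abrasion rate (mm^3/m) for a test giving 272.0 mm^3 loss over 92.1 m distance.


Rate = volume_loss / distance
= 272.0 / 92.1
= 2.953 mm^3/m

2.953 mm^3/m


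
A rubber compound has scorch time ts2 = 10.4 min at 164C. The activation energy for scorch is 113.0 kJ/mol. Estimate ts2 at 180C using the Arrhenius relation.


Convert temperatures: T1 = 164 + 273.15 = 437.15 K, T2 = 180 + 273.15 = 453.15 K
ts2_new = 10.4 * exp(113000 / 8.314 * (1/453.15 - 1/437.15))
1/T2 - 1/T1 = -8.0770e-05
ts2_new = 3.47 min

3.47 min


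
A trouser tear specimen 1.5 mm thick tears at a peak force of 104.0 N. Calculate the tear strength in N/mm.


Tear strength = force / thickness
= 104.0 / 1.5
= 69.33 N/mm

69.33 N/mm


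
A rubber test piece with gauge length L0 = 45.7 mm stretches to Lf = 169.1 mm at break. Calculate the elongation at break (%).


Elongation = (Lf - L0) / L0 * 100
= (169.1 - 45.7) / 45.7 * 100
= 123.4 / 45.7 * 100
= 270.0%

270.0%


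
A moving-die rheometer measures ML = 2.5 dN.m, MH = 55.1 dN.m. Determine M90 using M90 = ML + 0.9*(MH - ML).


M90 = ML + 0.9 * (MH - ML)
M90 = 2.5 + 0.9 * (55.1 - 2.5)
M90 = 2.5 + 0.9 * 52.6
M90 = 49.84 dN.m

49.84 dN.m


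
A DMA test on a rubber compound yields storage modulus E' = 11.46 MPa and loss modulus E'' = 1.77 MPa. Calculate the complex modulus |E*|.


|E*| = sqrt(E'^2 + E''^2)
= sqrt(11.46^2 + 1.77^2)
= sqrt(131.3316 + 3.1329)
= 11.596 MPa

11.596 MPa


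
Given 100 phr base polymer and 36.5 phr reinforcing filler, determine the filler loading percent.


Filler % = filler / (rubber + filler) * 100
= 36.5 / (100 + 36.5) * 100
= 36.5 / 136.5 * 100
= 26.74%

26.74%


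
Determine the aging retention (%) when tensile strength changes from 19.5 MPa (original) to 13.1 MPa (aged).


Retention = aged / original * 100
= 13.1 / 19.5 * 100
= 67.2%

67.2%


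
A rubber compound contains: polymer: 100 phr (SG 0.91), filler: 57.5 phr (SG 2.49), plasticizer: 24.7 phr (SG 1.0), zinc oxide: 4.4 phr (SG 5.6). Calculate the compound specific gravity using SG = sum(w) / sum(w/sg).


Sum of weights = 186.6
Volume contributions:
  polymer: 100/0.91 = 109.8901
  filler: 57.5/2.49 = 23.0924
  plasticizer: 24.7/1.0 = 24.7000
  zinc oxide: 4.4/5.6 = 0.7857
Sum of volumes = 158.4682
SG = 186.6 / 158.4682 = 1.178

SG = 1.178


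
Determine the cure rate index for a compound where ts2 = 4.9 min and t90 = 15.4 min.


CRI = 100 / (t90 - ts2)
= 100 / (15.4 - 4.9)
= 100 / 10.5
= 9.52 min^-1

9.52 min^-1


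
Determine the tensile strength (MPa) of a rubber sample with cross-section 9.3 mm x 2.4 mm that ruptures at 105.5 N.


Area = width * thickness = 9.3 * 2.4 = 22.32 mm^2
TS = force / area = 105.5 / 22.32 = 4.73 MPa

4.73 MPa


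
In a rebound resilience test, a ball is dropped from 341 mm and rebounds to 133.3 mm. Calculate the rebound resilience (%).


Resilience = h_rebound / h_drop * 100
= 133.3 / 341 * 100
= 39.1%

39.1%


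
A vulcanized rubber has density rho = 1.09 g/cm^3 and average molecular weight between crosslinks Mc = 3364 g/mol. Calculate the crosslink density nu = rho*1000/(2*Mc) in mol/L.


nu = rho * 1000 / (2 * Mc)
nu = 1.09 * 1000 / (2 * 3364)
nu = 1090.0 / 6728
nu = 0.1620 mol/L

0.1620 mol/L


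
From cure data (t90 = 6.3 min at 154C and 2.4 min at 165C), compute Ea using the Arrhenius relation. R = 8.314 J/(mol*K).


T1 = 427.15 K, T2 = 438.15 K
1/T1 - 1/T2 = 5.8775e-05
ln(t1/t2) = ln(6.3/2.4) = 0.9651
Ea = 8.314 * 0.9651 / 5.8775e-05 = 136516.2281 J/mol
Ea = 136.52 kJ/mol

136.52 kJ/mol


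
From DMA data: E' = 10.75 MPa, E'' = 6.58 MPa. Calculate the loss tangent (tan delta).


tan delta = E'' / E'
= 6.58 / 10.75
= 0.6121

tan delta = 0.6121


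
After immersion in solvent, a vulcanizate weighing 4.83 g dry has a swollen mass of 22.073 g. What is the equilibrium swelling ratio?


Q = W_swollen / W_dry
Q = 22.073 / 4.83
Q = 4.57

Q = 4.57


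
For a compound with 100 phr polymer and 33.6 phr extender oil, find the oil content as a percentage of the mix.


Oil % = oil / (100 + oil) * 100
= 33.6 / (100 + 33.6) * 100
= 33.6 / 133.6 * 100
= 25.15%

25.15%


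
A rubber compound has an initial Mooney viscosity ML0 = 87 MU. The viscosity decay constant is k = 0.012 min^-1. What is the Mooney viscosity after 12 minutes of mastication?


ML = ML0 * exp(-k * t)
ML = 87 * exp(-0.012 * 12)
ML = 87 * 0.8659
ML = 75.33 MU

75.33 MU


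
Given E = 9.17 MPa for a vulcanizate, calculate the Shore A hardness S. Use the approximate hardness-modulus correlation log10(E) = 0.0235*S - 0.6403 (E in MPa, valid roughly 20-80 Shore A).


log10(E) = 0.0235*S - 0.6403  =>  S = (log10(E) + 0.6403) / 0.0235
log10(9.17) = 0.962369
S = (0.962369 + 0.6403) / 0.0235 = 1.602669 / 0.0235
S = 68.2

Shore A = 68.2


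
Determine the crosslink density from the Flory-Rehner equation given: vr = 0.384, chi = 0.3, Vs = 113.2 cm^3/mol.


ln(1 - vr) = ln(1 - 0.384) = -0.4845
Numerator = -((-0.4845) + 0.384 + 0.3 * 0.384^2) = 0.0563
Denominator = 113.2 * (0.384^(1/3) - 0.384/2) = 60.5448
nu = 0.0563 / 60.5448 = 9.2942e-04 mol/cm^3

9.2942e-04 mol/cm^3


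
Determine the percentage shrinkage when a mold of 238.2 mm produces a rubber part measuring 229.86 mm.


Shrinkage = (mold - part) / mold * 100
= (238.2 - 229.86) / 238.2 * 100
= 8.34 / 238.2 * 100
= 3.5%

3.5%


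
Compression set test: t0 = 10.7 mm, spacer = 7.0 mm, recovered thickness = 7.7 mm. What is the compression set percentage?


CS = (t0 - recovered) / (t0 - ts) * 100
= (10.7 - 7.7) / (10.7 - 7.0) * 100
= 3.0 / 3.7 * 100
= 81.1%

81.1%


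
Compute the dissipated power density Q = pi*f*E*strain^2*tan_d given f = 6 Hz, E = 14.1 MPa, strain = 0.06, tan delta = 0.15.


Q = pi * f * E * strain^2 * tan_d
= pi * 6 * 14.1 * 0.06^2 * 0.15
= pi * 6 * 14.1 * 0.0036 * 0.15
= 0.1435

Q = 0.1435


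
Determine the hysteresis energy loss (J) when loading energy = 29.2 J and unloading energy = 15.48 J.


Hysteresis loss = loading - unloading
= 29.2 - 15.48
= 13.72 J

13.72 J


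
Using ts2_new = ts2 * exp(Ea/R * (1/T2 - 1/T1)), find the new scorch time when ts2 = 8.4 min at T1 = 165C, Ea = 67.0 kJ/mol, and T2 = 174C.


Convert temperatures: T1 = 165 + 273.15 = 438.15 K, T2 = 174 + 273.15 = 447.15 K
ts2_new = 8.4 * exp(67000 / 8.314 * (1/447.15 - 1/438.15))
1/T2 - 1/T1 = -4.5937e-05
ts2_new = 5.8 min

5.8 min


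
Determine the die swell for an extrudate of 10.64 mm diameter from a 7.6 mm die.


Die swell ratio = D_extrudate / D_die
= 10.64 / 7.6
= 1.4

Die swell = 1.4


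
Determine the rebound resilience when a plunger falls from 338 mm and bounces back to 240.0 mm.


Resilience = h_rebound / h_drop * 100
= 240.0 / 338 * 100
= 71.0%

71.0%


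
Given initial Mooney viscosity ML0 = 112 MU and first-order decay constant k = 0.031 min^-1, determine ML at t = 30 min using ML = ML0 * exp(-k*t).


ML = ML0 * exp(-k * t)
ML = 112 * exp(-0.031 * 30)
ML = 112 * 0.3946
ML = 44.19 MU

44.19 MU


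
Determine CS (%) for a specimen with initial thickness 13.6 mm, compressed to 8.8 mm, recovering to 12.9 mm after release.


CS = (t0 - recovered) / (t0 - ts) * 100
= (13.6 - 12.9) / (13.6 - 8.8) * 100
= 0.7 / 4.8 * 100
= 14.6%

14.6%


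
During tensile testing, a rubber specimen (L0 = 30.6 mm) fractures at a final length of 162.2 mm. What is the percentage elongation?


Elongation = (Lf - L0) / L0 * 100
= (162.2 - 30.6) / 30.6 * 100
= 131.6 / 30.6 * 100
= 430.1%

430.1%


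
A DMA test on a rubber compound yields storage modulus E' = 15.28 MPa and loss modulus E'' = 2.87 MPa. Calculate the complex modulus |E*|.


|E*| = sqrt(E'^2 + E''^2)
= sqrt(15.28^2 + 2.87^2)
= sqrt(233.4784 + 8.2369)
= 15.547 MPa

15.547 MPa


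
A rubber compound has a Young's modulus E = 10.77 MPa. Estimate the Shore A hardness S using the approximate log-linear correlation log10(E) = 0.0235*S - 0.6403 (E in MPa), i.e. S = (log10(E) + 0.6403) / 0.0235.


log10(E) = 0.0235*S - 0.6403  =>  S = (log10(E) + 0.6403) / 0.0235
log10(10.77) = 1.032216
S = (1.032216 + 0.6403) / 0.0235 = 1.672516 / 0.0235
S = 71.2

Shore A = 71.2


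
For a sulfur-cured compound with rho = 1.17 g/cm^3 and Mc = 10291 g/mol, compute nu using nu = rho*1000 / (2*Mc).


nu = rho * 1000 / (2 * Mc)
nu = 1.17 * 1000 / (2 * 10291)
nu = 1170.0 / 20582
nu = 0.0568 mol/L

0.0568 mol/L


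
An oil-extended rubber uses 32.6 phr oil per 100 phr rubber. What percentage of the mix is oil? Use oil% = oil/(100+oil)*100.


Oil % = oil / (100 + oil) * 100
= 32.6 / (100 + 32.6) * 100
= 32.6 / 132.6 * 100
= 24.59%

24.59%


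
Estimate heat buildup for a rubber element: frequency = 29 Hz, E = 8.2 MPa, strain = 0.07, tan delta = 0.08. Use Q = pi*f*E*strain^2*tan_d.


Q = pi * f * E * strain^2 * tan_d
= pi * 29 * 8.2 * 0.07^2 * 0.08
= pi * 29 * 8.2 * 0.0049 * 0.08
= 0.2929

Q = 0.2929


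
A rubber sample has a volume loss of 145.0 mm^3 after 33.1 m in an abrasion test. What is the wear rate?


Rate = volume_loss / distance
= 145.0 / 33.1
= 4.381 mm^3/m

4.381 mm^3/m


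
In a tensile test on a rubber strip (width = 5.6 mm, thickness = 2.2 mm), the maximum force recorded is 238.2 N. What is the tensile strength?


Area = width * thickness = 5.6 * 2.2 = 12.32 mm^2
TS = force / area = 238.2 / 12.32 = 19.33 MPa

19.33 MPa


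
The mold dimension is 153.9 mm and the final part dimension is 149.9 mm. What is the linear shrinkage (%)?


Shrinkage = (mold - part) / mold * 100
= (153.9 - 149.9) / 153.9 * 100
= 4.0 / 153.9 * 100
= 2.6%

2.6%


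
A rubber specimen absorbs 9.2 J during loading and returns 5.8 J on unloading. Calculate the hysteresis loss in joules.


Hysteresis loss = loading - unloading
= 9.2 - 5.8
= 3.4 J

3.4 J


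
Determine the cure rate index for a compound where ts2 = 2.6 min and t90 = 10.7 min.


CRI = 100 / (t90 - ts2)
= 100 / (10.7 - 2.6)
= 100 / 8.1
= 12.35 min^-1

12.35 min^-1


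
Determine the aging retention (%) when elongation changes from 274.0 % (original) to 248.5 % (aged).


Retention = aged / original * 100
= 248.5 / 274.0 * 100
= 90.7%

90.7%


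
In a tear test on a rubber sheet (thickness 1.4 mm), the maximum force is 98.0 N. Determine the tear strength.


Tear strength = force / thickness
= 98.0 / 1.4
= 70.0 N/mm

70.0 N/mm


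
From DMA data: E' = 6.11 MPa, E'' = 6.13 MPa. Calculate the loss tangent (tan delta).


tan delta = E'' / E'
= 6.13 / 6.11
= 1.0033

tan delta = 1.0033


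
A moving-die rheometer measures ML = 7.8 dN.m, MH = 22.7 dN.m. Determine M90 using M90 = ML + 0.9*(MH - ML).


M90 = ML + 0.9 * (MH - ML)
M90 = 7.8 + 0.9 * (22.7 - 7.8)
M90 = 7.8 + 0.9 * 14.9
M90 = 21.21 dN.m

21.21 dN.m


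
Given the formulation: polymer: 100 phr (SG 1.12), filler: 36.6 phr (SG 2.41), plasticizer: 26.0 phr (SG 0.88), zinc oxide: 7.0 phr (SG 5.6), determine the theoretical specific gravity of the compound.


Sum of weights = 169.6
Volume contributions:
  polymer: 100/1.12 = 89.2857
  filler: 36.6/2.41 = 15.1867
  plasticizer: 26.0/0.88 = 29.5455
  zinc oxide: 7.0/5.6 = 1.2500
Sum of volumes = 135.2679
SG = 169.6 / 135.2679 = 1.254

SG = 1.254


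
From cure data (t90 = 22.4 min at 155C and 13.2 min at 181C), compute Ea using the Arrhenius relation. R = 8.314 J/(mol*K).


T1 = 428.15 K, T2 = 454.15 K
1/T1 - 1/T2 = 1.3371e-04
ln(t1/t2) = ln(22.4/13.2) = 0.5288
Ea = 8.314 * 0.5288 / 1.3371e-04 = 32882.1061 J/mol
Ea = 32.88 kJ/mol

32.88 kJ/mol


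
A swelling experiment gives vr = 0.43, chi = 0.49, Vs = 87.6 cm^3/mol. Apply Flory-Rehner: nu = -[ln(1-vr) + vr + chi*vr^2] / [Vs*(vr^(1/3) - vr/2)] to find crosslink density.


ln(1 - vr) = ln(1 - 0.43) = -0.5621
Numerator = -((-0.5621) + 0.43 + 0.49 * 0.43^2) = 0.0415
Denominator = 87.6 * (0.43^(1/3) - 0.43/2) = 47.2851
nu = 0.0415 / 47.2851 = 8.7803e-04 mol/cm^3

8.7803e-04 mol/cm^3


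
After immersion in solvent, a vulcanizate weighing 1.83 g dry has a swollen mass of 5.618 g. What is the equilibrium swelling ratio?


Q = W_swollen / W_dry
Q = 5.618 / 1.83
Q = 3.07

Q = 3.07


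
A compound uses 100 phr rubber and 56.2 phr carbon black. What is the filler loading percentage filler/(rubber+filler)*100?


Filler % = filler / (rubber + filler) * 100
= 56.2 / (100 + 56.2) * 100
= 56.2 / 156.2 * 100
= 35.98%

35.98%


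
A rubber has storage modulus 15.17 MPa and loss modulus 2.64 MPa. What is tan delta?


tan delta = E'' / E'
= 2.64 / 15.17
= 0.174

tan delta = 0.174


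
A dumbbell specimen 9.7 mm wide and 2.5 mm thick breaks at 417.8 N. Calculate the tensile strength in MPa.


Area = width * thickness = 9.7 * 2.5 = 24.25 mm^2
TS = force / area = 417.8 / 24.25 = 17.23 MPa

17.23 MPa


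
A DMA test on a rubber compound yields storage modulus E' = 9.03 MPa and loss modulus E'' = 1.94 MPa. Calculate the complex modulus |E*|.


|E*| = sqrt(E'^2 + E''^2)
= sqrt(9.03^2 + 1.94^2)
= sqrt(81.5409 + 3.7636)
= 9.236 MPa

9.236 MPa


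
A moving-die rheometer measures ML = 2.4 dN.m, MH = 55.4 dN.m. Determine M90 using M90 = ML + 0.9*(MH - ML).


M90 = ML + 0.9 * (MH - ML)
M90 = 2.4 + 0.9 * (55.4 - 2.4)
M90 = 2.4 + 0.9 * 53.0
M90 = 50.1 dN.m

50.1 dN.m


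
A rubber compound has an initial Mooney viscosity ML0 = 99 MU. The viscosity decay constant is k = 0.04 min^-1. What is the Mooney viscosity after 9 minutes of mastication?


ML = ML0 * exp(-k * t)
ML = 99 * exp(-0.04 * 9)
ML = 99 * 0.6977
ML = 69.07 MU

69.07 MU


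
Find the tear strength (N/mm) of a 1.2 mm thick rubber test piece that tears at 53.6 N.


Tear strength = force / thickness
= 53.6 / 1.2
= 44.67 N/mm

44.67 N/mm


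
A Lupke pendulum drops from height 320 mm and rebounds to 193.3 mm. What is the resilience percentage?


Resilience = h_rebound / h_drop * 100
= 193.3 / 320 * 100
= 60.4%

60.4%


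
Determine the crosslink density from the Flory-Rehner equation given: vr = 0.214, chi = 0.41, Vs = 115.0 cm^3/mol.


ln(1 - vr) = ln(1 - 0.214) = -0.2408
Numerator = -((-0.2408) + 0.214 + 0.41 * 0.214^2) = 0.0080
Denominator = 115.0 * (0.214^(1/3) - 0.214/2) = 56.4814
nu = 0.0080 / 56.4814 = 1.4203e-04 mol/cm^3

1.4203e-04 mol/cm^3


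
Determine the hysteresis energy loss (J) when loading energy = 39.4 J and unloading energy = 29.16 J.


Hysteresis loss = loading - unloading
= 39.4 - 29.16
= 10.24 J

10.24 J


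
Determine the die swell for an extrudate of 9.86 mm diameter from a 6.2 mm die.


Die swell ratio = D_extrudate / D_die
= 9.86 / 6.2
= 1.59

Die swell = 1.59


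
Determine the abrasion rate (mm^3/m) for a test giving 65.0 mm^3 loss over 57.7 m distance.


Rate = volume_loss / distance
= 65.0 / 57.7
= 1.127 mm^3/m

1.127 mm^3/m


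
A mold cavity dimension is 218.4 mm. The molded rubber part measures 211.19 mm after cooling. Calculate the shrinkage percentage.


Shrinkage = (mold - part) / mold * 100
= (218.4 - 211.19) / 218.4 * 100
= 7.21 / 218.4 * 100
= 3.3%

3.3%


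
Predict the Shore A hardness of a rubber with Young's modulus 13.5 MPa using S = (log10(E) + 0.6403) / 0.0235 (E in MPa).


log10(E) = 0.0235*S - 0.6403  =>  S = (log10(E) + 0.6403) / 0.0235
log10(13.5) = 1.130334
S = (1.130334 + 0.6403) / 0.0235 = 1.770634 / 0.0235
S = 75.3

Shore A = 75.3


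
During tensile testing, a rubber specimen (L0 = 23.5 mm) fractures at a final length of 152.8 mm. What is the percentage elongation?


Elongation = (Lf - L0) / L0 * 100
= (152.8 - 23.5) / 23.5 * 100
= 129.3 / 23.5 * 100
= 550.2%

550.2%


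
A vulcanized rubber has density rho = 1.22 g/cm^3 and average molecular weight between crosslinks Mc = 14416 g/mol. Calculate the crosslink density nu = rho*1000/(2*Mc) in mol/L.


nu = rho * 1000 / (2 * Mc)
nu = 1.22 * 1000 / (2 * 14416)
nu = 1220.0 / 28832
nu = 0.0423 mol/L

0.0423 mol/L


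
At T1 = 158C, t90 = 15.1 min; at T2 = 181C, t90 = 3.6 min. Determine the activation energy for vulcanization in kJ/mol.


T1 = 431.15 K, T2 = 454.15 K
1/T1 - 1/T2 = 1.1746e-04
ln(t1/t2) = ln(15.1/3.6) = 1.4338
Ea = 8.314 * 1.4338 / 1.1746e-04 = 101481.4410 J/mol
Ea = 101.48 kJ/mol

101.48 kJ/mol


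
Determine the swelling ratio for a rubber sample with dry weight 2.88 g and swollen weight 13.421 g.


Q = W_swollen / W_dry
Q = 13.421 / 2.88
Q = 4.66

Q = 4.66


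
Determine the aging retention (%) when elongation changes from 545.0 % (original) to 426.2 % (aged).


Retention = aged / original * 100
= 426.2 / 545.0 * 100
= 78.2%

78.2%


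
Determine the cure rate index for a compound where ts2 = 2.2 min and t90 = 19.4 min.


CRI = 100 / (t90 - ts2)
= 100 / (19.4 - 2.2)
= 100 / 17.2
= 5.81 min^-1

5.81 min^-1


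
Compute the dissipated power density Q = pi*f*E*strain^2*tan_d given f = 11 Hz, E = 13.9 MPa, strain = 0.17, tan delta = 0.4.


Q = pi * f * E * strain^2 * tan_d
= pi * 11 * 13.9 * 0.17^2 * 0.4
= pi * 11 * 13.9 * 0.0289 * 0.4
= 5.5528

Q = 5.5528
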